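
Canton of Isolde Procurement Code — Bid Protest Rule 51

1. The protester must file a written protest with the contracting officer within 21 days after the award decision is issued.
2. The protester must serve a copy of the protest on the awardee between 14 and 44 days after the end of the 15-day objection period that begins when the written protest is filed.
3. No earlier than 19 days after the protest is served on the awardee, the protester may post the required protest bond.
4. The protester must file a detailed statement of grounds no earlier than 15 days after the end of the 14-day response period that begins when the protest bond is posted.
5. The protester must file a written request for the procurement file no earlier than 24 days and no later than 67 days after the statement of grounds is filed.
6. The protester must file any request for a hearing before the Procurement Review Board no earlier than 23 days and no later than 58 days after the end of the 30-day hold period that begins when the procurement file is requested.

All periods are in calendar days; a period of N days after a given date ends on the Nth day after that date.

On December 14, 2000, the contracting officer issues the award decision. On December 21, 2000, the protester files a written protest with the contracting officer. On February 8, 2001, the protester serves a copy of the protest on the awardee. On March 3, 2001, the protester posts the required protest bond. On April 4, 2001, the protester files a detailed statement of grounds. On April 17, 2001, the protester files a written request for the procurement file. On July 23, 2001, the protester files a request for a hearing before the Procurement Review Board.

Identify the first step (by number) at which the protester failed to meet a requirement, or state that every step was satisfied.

Step 5

(1) due by December 14, 2000 + 21 days = January 4, 2001; done December 21, 2000 — timely.
(2) the permitted window runs from January 5, 2001 + 14 = January 19, 2001 to January 5, 2001 + 44 = February 18, 2001; done February 8, 2001, which is between those dates.
(3) permitted from February 8, 2001 + 19 days = February 27, 2001 onward; March 3, 2001 is on or after that date.
(4) permitted from March 17, 2001 + 15 days = April 1, 2001 onward; April 4, 2001 is on or after that date.
(5) the permitted window runs from April 4, 2001 + 24 = April 28, 2001 to April 4, 2001 + 67 = June 10, 2001; done April 17, 2001 — 11 days before the window opened.
No need to go further; step 5 was not satisfied.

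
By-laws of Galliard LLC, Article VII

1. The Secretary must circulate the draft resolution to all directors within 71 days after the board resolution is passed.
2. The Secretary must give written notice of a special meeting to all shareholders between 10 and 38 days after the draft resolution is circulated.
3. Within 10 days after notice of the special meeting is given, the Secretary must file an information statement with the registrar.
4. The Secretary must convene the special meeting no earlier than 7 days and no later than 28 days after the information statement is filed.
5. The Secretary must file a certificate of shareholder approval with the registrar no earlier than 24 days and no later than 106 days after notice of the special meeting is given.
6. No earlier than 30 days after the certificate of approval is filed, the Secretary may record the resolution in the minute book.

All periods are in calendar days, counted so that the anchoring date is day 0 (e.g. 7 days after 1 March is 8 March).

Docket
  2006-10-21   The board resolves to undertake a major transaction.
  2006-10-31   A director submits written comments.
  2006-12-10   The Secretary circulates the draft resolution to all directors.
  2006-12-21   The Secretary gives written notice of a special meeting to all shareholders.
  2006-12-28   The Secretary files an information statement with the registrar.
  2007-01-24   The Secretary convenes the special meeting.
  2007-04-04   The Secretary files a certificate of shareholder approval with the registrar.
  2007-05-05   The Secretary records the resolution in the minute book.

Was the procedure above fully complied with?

Step 1: 71 days after 2006-10-21 (when the board resolution is passed) is 2006-12-31; completed 2006-12-10, before the deadline.
Step 2: the window is 10–38 days after 2006-12-10 (when the draft resolution is circulated), so 2006-12-20 through 2007-01-17; done 2006-12-21 — within the window.
Step 3: 10 days after 2006-12-21 (when notice of the special meeting is given) is 2006-12-31; completed 2006-12-28, before the deadline.
Step 4: the window is 7–28 days after 2006-12-28 (when the information statement is filed), so 2007-01-04 through 2007-01-25; done 2007-01-24 — within the window.
Step 5: the window is 24–106 days after 2006-12-21 (when notice of the special meeting is given), so 2007-01-14 through 2007-04-06; 2007-04-04 falls inside that range.
Step 6: the earliest permitted date is 30 days after 2007-04-04 (when the certificate of approval is filed), i.e. 2007-05-04; done 2007-05-05 — permitted.

Yes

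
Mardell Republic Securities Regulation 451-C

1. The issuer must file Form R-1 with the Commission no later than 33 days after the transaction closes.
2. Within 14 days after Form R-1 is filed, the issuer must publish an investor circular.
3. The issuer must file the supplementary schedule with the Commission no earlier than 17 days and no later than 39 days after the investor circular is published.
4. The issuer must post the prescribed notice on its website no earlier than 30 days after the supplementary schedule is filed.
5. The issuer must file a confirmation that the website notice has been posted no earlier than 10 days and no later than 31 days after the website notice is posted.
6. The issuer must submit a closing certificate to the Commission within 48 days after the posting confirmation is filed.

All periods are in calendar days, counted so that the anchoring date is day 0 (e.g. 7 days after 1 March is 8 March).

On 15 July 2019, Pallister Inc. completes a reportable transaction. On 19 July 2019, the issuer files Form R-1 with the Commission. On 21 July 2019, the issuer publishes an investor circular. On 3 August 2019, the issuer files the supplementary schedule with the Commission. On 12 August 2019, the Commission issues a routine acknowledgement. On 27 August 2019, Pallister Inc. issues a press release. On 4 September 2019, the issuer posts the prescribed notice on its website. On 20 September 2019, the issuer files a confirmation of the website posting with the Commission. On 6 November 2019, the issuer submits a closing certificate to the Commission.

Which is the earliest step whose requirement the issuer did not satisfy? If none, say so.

Step 3

(1) due by 15 July 2019 + 33 days = 17 August 2019; 19 July 2019 is within that limit.
(2) due by 19 July 2019 + 14 days = 2 August 2019; done 21 July 2019 — timely.
(3) the permitted window runs from 21 July 2019 + 17 = 7 August 2019 to 21 July 2019 + 39 = 29 August 2019; done 3 August 2019 — 4 days before the window opened.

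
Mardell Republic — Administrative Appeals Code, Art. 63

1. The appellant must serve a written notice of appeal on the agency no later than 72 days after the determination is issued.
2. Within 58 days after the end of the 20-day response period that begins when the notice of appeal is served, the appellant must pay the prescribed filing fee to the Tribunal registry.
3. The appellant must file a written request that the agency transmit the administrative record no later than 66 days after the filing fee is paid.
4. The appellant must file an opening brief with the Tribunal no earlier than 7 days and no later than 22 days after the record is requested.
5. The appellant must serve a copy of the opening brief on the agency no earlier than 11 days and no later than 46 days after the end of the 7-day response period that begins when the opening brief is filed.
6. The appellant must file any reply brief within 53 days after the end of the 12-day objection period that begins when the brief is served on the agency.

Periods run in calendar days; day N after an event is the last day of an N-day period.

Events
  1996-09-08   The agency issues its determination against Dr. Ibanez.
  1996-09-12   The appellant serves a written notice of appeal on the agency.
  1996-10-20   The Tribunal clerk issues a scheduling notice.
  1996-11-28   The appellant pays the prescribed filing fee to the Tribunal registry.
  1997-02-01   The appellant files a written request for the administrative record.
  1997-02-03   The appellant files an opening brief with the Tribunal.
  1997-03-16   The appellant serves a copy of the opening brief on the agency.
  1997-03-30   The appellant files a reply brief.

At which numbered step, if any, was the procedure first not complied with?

Step 4

Step 1 — counting 72 days from 1996-09-08 (when the determination is issued) gives a deadline of 1996-11-19; done 1996-09-12 — timely.
Step 2 — counting 58 days from 1996-10-02 (end of the 20-day response period, which began when the notice of appeal is served on 1996-09-12) gives a deadline of 1996-11-29; 1996-11-28 is within that limit.
Step 3 — counting 66 days from 1996-11-28 (when the filing fee is paid) gives a deadline of 1997-02-02; 1997-02-01 is within that limit.
Step 4 — 7 and 22 days from 1997-02-01 (when the record is requested) are 1997-02-08 and 1997-02-23 respectively; done 1997-02-03 — 5 days before the window opened.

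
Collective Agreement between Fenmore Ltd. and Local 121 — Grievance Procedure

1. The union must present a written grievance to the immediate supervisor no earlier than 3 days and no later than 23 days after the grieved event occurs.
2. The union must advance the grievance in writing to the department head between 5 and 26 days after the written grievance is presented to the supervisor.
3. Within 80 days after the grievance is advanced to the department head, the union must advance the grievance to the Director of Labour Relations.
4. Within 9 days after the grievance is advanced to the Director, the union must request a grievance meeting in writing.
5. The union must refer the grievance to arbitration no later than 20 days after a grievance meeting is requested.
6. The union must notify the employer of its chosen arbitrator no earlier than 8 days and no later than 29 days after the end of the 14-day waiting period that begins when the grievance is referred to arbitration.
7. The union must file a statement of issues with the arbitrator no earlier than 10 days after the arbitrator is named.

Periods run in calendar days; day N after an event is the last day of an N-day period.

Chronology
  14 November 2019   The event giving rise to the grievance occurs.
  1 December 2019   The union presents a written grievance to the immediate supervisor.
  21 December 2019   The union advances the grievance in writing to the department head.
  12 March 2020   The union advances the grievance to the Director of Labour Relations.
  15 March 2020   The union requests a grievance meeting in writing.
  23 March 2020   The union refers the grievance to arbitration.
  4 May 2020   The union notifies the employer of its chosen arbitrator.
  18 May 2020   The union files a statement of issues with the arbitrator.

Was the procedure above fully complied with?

No

Step 1 — 3 and 23 days from 14 November 2019 (when the grieved event occurs) are 17 November 2019 and 7 December 2019 respectively; done 1 December 2019, which is between those dates.
Step 2 — 5 and 26 days from 1 December 2019 (when the written grievance is presented to the supervisor) are 6 December 2019 and 27 December 2019 respectively; done 21 December 2019 — within the window.
Step 3 — counting 80 days from 21 December 2019 (when the grievance is advanced to the department head) gives a deadline of 10 March 2020; not done until 12 March 2020, 2 days after the deadline.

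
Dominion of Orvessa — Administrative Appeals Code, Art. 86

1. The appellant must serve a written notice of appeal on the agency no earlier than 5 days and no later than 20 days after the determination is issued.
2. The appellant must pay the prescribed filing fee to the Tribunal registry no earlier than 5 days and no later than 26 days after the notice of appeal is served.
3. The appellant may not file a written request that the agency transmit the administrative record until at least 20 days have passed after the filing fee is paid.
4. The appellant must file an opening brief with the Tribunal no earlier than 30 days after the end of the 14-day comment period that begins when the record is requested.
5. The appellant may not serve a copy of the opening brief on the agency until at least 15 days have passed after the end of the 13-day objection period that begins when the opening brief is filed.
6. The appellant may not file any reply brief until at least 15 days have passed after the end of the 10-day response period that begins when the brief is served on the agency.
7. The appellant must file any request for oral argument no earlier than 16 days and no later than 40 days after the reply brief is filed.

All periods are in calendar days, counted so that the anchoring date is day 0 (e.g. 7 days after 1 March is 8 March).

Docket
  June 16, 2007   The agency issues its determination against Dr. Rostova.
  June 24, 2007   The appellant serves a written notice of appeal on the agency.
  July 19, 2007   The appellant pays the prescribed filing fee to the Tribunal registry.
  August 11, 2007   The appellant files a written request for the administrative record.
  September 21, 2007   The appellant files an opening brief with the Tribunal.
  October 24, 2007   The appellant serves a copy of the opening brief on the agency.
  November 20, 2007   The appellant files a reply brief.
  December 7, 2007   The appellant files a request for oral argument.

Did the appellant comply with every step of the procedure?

No

Step 1: the window is 5–20 days after June 16, 2007 (when the determination is issued), so June 21, 2007 through July 6, 2007; done June 24, 2007 — within the window.
Step 2: the window is 5–26 days after June 24, 2007 (when the notice of appeal is served), so June 29, 2007 through July 20, 2007; July 19, 2007 falls inside that range.
Step 3: the earliest permitted date is 20 days after July 19, 2007 (when the filing fee is paid), i.e. August 8, 2007; August 11, 2007 is on or after that date.
Step 4: the earliest permitted date is 30 days after August 25, 2007 (end of the 14-day comment period, which began when the record is requested on August 11, 2007), i.e. September 24, 2007; acted on September 21, 2007, 3 days prematurely.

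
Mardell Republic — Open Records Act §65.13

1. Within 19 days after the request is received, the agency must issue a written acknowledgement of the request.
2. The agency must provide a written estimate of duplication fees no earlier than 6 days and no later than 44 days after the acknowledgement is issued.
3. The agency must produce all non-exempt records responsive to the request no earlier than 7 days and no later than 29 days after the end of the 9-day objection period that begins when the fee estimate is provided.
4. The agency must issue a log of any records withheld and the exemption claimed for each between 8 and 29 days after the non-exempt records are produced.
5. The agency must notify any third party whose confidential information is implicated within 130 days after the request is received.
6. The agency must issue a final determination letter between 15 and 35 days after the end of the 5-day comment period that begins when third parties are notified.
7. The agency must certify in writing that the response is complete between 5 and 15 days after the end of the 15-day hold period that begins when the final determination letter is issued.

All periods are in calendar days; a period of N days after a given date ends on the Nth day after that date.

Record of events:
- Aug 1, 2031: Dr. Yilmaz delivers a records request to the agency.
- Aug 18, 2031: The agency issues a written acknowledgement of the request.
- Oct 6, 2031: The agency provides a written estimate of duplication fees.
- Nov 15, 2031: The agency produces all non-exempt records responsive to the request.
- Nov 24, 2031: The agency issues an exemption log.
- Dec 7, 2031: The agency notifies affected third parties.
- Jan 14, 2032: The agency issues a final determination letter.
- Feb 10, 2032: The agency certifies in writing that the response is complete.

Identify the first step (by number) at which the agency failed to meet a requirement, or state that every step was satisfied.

Step 2

Step 1: 19 days after Aug 1, 2031 (when the request is received) is Aug 20, 2031; done Aug 18, 2031 — timely.
Step 2: the window is 6–44 days after Aug 18, 2031 (when the acknowledgement is issued), so Aug 24, 2031 through Oct 1, 2031; Oct 6, 2031 is 5 days past the end of the window.
Later steps need not be reached.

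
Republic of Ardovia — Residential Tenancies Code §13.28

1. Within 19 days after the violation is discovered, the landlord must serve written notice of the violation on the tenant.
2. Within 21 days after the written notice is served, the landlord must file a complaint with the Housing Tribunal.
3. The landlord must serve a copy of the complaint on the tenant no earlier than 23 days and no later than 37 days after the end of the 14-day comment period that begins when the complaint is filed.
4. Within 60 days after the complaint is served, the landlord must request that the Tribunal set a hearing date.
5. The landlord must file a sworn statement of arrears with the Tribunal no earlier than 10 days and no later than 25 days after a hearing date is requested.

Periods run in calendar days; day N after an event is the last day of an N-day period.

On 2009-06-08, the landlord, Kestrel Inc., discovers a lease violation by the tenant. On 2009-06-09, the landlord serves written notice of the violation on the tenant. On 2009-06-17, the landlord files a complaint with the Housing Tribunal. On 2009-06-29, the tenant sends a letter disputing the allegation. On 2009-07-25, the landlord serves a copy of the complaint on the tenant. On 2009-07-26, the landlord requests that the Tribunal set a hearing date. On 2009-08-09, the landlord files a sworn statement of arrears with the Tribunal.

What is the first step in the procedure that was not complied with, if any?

Step 1 — counting 19 days from 2009-06-08 (when the violation is discovered) gives a deadline of 2009-06-27; completed 2009-06-09, before the deadline.
Step 2 — counting 21 days from 2009-06-09 (when the written notice is served) gives a deadline of 2009-06-30; 2009-06-17 is within that limit.
Step 3 — 23 and 37 days from 2009-07-01 (end of the 14-day comment period, which began when the complaint is filed on 2009-06-17) are 2009-07-24 and 2009-08-07 respectively; done 2009-07-25 — within the window.
Step 4 — counting 60 days from 2009-07-25 (when the complaint is served) gives a deadline of 2009-09-23; 2009-07-26 is within that limit.
Step 5 — 10 and 25 days from 2009-07-26 (when a hearing date is requested) are 2009-08-05 and 2009-08-20 respectively; 2009-08-09 falls inside that range.

None — every step was satisfied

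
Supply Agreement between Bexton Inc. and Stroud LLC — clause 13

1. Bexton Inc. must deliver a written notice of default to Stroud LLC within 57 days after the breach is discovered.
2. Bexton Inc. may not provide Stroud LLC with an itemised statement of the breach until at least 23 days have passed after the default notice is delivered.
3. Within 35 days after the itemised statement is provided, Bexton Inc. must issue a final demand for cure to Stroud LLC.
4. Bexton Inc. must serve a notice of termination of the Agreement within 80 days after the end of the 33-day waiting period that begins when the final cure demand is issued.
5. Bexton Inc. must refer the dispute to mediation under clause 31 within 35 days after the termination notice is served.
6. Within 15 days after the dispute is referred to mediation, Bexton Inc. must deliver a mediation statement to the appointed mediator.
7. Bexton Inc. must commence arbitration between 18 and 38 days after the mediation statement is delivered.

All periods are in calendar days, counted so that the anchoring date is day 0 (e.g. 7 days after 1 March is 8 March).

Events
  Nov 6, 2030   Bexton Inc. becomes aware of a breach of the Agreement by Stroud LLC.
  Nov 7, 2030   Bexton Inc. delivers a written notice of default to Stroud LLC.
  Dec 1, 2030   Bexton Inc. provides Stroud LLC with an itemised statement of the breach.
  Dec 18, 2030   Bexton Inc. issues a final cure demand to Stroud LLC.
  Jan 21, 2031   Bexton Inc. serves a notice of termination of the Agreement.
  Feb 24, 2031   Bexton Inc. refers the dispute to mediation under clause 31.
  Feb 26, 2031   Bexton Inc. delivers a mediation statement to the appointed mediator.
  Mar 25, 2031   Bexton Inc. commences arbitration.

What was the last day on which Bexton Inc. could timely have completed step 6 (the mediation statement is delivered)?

Mar 11, 2031

Step 6 runs from Feb 24, 2031, when the dispute is referred to mediation. 15 days after Feb 24, 2031 is Mar 11, 2031.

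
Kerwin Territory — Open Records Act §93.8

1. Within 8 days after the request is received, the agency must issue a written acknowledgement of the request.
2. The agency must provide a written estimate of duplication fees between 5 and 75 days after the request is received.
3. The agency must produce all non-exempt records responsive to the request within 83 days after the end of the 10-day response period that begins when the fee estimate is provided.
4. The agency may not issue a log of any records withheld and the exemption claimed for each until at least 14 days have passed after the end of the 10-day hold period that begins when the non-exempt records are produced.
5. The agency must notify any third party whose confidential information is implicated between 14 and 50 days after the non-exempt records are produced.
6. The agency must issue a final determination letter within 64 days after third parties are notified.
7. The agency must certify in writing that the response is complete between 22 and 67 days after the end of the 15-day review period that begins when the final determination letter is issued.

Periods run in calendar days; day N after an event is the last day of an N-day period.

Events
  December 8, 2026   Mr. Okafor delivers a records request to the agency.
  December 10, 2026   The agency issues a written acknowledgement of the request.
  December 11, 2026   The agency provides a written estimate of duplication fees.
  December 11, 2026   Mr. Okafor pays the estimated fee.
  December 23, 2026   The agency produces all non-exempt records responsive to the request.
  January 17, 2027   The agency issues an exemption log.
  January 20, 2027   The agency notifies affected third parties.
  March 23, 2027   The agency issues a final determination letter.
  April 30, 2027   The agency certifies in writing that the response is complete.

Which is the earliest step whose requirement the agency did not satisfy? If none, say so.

Step 2

(1) due by December 8, 2026 + 8 days = December 16, 2026; done December 10, 2026 — timely.
(2) the permitted window runs from December 8, 2026 + 5 = December 13, 2026 to December 8, 2026 + 75 = February 21, 2027; December 11, 2026 is 2 days too early.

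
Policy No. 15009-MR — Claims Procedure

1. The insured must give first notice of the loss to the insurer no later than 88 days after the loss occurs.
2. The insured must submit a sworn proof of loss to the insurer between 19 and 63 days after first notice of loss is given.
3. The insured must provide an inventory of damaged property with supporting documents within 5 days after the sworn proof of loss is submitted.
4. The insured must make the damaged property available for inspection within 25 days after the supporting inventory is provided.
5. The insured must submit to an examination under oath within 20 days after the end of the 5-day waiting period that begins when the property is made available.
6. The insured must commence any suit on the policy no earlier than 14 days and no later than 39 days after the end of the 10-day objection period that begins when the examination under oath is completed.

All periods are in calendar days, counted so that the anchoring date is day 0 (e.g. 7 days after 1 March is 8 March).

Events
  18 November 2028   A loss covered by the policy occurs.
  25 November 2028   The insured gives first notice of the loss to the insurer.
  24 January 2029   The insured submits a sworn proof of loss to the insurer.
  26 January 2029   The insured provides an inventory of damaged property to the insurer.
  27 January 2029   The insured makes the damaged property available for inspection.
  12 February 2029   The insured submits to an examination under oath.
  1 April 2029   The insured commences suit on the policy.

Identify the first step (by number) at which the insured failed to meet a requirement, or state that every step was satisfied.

Step 1: 88 days after 18 November 2028 (when the loss occurs) is 14 February 2029; completed 25 November 2028, before the deadline.
Step 2: the window is 19–63 days after 25 November 2028 (when first notice of loss is given), so 14 December 2028 through 27 January 2029; done 24 January 2029, which is between those dates.
Step 3: 5 days after 24 January 2029 (when the sworn proof of loss is submitted) is 29 January 2029; done 26 January 2029 — timely.
Step 4: 25 days after 26 January 2029 (when the supporting inventory is provided) is 20 February 2029; completed 27 January 2029, before the deadline.
Step 5: 20 days after 1 February 2029 (end of the 5-day waiting period, which began when the property is made available on 27 January 2029) is 21 February 2029; 12 February 2029 is within that limit.
Step 6: the window is 14–39 days after 22 February 2029 (end of the 10-day objection period, which began when the examination under oath is completed on 12 February 2029), so 8 March 2029 through 2 April 2029; done 1 April 2029 — within the window.

None — every step was satisfied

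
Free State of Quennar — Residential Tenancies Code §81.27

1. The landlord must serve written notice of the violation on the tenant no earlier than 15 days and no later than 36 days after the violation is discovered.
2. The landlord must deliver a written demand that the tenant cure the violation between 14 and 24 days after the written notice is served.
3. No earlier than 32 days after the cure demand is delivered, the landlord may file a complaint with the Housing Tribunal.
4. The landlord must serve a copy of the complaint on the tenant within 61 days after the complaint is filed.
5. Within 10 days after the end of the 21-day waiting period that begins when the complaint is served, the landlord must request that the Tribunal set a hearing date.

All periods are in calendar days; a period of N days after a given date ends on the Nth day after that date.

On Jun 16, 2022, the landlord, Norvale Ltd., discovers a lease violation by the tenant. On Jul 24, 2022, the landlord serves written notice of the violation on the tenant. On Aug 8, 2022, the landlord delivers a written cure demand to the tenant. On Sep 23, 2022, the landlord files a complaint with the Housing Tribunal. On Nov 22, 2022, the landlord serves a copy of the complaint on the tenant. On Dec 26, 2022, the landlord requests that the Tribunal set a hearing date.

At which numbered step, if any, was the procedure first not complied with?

Step 1: the window is 15–36 days after Jun 16, 2022 (when the violation is discovered), so Jul 1, 2022 through Jul 22, 2022; done Jul 24, 2022 — 2 days after the window closed.
That is the first point of non-compliance.

Step 1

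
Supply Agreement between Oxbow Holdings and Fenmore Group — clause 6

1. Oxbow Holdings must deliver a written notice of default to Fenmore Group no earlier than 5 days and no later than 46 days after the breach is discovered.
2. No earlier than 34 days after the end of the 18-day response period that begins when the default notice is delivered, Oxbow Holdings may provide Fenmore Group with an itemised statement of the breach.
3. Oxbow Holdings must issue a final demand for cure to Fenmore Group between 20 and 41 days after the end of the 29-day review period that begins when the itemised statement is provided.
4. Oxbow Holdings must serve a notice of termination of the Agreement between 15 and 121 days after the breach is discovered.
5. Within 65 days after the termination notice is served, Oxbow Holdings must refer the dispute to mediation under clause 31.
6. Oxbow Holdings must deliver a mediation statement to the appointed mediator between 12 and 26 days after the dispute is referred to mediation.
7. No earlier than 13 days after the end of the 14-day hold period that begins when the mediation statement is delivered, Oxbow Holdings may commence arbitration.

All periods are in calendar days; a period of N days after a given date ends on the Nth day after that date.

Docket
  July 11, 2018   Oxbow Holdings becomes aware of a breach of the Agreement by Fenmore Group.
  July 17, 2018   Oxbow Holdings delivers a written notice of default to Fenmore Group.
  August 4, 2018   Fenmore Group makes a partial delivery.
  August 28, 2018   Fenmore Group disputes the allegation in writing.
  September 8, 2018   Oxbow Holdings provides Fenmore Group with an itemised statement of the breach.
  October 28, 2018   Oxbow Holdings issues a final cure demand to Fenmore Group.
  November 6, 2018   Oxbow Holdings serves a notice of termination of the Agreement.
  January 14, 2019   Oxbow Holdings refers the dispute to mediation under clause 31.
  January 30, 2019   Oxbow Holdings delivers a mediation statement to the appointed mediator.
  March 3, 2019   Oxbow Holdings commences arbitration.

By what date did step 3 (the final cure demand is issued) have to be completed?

The itemised statement is provided on September 8, 2018; the 29-day review period therefore ends October 7, 2018, and step 3 runs from that date. The window is 20–41 days after October 7, 2018; it closes on November 17, 2018.

November 17, 2018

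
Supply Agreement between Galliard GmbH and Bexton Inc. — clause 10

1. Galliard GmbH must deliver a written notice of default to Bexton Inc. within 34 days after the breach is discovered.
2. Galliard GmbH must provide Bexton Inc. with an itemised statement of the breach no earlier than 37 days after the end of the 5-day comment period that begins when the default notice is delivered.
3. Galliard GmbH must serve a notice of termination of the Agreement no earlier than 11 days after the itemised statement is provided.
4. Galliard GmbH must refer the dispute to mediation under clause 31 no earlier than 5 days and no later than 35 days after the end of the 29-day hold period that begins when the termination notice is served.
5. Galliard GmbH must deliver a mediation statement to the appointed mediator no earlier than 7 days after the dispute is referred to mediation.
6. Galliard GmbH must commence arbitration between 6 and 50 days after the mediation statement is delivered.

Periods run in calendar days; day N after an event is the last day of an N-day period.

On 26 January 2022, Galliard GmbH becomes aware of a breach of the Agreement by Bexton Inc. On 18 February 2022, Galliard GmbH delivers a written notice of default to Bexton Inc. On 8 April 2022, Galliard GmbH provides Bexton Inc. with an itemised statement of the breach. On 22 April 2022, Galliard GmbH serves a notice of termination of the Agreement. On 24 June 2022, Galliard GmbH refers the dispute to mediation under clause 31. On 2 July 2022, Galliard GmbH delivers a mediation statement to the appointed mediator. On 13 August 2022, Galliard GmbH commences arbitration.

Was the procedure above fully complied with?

(1) due by 26 January 2022 + 34 days = 1 March 2022; 18 February 2022 is within that limit.
(2) permitted from 23 February 2022 + 37 days = 1 April 2022 onward; 8 April 2022 is on or after that date.
(3) permitted from 8 April 2022 + 11 days = 19 April 2022 onward; done 22 April 2022 — permitted.
(4) the permitted window runs from 21 May 2022 + 5 = 26 May 2022 to 21 May 2022 + 35 = 25 June 2022; done 24 June 2022 — within the window.
(5) permitted from 24 June 2022 + 7 days = 1 July 2022 onward; 2 July 2022 is on or after that date.
(6) the permitted window runs from 2 July 2022 + 6 = 8 July 2022 to 2 July 2022 + 50 = 21 August 2022; done 13 August 2022 — within the window.

Yes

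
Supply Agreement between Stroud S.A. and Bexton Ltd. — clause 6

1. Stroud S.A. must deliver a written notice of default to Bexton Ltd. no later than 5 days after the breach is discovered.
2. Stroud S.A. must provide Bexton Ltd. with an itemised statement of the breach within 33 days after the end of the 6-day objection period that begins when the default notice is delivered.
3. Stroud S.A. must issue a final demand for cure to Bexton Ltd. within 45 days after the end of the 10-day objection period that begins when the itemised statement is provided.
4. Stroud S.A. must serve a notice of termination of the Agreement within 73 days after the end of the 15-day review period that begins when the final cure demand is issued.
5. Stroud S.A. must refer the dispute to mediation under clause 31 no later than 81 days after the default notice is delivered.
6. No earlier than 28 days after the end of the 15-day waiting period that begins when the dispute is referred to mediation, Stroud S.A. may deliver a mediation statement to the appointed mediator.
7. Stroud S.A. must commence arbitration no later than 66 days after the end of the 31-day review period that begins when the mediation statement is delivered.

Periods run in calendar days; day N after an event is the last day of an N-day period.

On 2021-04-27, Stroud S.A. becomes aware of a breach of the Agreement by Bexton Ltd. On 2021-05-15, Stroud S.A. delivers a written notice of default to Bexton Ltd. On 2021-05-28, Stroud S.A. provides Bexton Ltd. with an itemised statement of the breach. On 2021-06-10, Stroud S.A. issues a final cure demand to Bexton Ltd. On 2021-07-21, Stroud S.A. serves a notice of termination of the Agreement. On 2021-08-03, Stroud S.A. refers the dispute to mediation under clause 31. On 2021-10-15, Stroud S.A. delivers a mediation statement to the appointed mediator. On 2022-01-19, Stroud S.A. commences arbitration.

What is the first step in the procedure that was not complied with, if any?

Step 1

(1) due by 2021-04-27 + 5 days = 2021-05-02; 2021-05-15 misses that deadline by 13 days.
The analysis stops there.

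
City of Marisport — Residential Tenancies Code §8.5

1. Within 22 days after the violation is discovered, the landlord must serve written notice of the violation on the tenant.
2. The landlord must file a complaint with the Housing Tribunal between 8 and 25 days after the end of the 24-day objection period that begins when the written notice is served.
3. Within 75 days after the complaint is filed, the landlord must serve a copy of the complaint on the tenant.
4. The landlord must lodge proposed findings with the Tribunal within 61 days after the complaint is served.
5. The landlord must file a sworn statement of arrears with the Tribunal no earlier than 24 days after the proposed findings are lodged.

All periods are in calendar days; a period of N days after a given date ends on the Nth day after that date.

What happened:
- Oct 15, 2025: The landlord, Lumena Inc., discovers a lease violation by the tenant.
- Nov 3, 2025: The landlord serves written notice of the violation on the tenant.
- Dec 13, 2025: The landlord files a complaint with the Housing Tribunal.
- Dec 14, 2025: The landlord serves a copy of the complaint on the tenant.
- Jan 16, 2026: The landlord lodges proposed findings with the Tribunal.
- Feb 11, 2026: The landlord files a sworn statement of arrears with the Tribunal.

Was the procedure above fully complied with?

Step 1 — counting 22 days from Oct 15, 2025 (when the violation is discovered) gives a deadline of Nov 6, 2025; done Nov 3, 2025 — timely.
Step 2 — 8 and 25 days from Nov 27, 2025 (end of the 24-day objection period, which began when the written notice is served on Nov 3, 2025) are Dec 5, 2025 and Dec 22, 2025 respectively; Dec 13, 2025 falls inside that range.
Step 3 — counting 75 days from Dec 13, 2025 (when the complaint is filed) gives a deadline of Feb 26, 2026; Dec 14, 2025 is within that limit.
Step 4 — counting 61 days from Dec 14, 2025 (when the complaint is served) gives a deadline of Feb 13, 2026; Jan 16, 2026 is within that limit.
Step 5 — must wait 24 days from Jan 16, 2026 (when the proposed findings are lodged), so not before Feb 9, 2026; Feb 11, 2026 is on or after that date.

Yes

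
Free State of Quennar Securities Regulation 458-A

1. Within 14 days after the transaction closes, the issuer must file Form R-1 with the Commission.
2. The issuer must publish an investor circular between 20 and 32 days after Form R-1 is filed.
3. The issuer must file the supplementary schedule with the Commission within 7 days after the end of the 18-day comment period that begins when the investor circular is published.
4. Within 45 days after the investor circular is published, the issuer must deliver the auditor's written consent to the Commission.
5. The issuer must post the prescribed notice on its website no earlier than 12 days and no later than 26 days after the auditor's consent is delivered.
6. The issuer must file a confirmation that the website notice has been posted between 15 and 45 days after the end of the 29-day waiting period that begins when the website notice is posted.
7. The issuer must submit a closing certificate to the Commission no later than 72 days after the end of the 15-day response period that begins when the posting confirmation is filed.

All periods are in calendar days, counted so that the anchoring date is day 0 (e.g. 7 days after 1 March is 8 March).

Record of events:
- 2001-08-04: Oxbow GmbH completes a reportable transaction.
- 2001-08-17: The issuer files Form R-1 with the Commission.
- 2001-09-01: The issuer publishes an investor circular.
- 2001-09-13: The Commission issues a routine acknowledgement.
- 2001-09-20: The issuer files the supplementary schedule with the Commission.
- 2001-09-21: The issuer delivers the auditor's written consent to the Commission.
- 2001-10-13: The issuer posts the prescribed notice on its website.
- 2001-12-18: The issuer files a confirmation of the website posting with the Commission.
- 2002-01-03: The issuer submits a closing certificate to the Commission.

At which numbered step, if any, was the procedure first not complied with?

Step 2

Step 1 — counting 14 days from 2001-08-04 (when the transaction closes) gives a deadline of 2001-08-18; completed 2001-08-17, before the deadline.
Step 2 — 20 and 32 days from 2001-08-17 (when Form R-1 is filed) are 2001-09-06 and 2001-09-18 respectively; done 2001-09-01 — 5 days before the window opened.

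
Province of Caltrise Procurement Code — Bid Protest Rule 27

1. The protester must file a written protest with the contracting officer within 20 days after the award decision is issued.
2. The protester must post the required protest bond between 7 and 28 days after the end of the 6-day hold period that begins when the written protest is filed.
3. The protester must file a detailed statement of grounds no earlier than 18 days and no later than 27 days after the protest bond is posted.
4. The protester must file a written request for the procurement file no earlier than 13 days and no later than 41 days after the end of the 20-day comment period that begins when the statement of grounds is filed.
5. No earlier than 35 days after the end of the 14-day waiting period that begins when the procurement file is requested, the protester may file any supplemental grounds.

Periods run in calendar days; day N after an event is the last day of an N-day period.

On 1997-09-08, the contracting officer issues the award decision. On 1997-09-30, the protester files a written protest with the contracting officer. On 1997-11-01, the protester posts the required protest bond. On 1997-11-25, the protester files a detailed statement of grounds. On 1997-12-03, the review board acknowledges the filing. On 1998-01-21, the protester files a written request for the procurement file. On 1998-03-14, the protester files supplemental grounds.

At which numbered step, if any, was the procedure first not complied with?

(1) due by 1997-09-08 + 20 days = 1997-09-28; done 1997-09-30 — 2 days late.
The procedure was therefore not followed at step 1.

Step 1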